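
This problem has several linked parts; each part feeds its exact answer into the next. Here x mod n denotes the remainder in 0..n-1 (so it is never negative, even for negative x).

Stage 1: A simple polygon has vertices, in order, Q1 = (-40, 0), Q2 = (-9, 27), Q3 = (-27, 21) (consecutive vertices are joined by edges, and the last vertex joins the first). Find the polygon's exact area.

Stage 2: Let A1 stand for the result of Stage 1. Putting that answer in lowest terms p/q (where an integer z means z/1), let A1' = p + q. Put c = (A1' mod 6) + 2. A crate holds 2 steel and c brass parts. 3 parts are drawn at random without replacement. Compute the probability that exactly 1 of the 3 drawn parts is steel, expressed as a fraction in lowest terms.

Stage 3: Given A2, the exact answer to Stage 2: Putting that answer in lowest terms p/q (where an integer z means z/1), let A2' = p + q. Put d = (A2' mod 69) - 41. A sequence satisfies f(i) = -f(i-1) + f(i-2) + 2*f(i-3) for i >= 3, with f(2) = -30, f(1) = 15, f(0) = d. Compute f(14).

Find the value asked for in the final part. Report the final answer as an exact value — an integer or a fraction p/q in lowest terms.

Stage 1: cross terms: (-40*27 - -9*0)=-1080, (-9*21 - -27*27)=540, (-27*0 - -40*21)=840; twice the area = |300| = 300; area = 150; answer 150
Stage 2: A1 = 150; threaded value p + q = 151; c = 3; total draws C(5,3) = 10; favorable C(2,1)*C(3,2) = 6; P = 3/5; answer 3/5
Stage 3: A2 = 3/5; threaded value p + q = 8; d = -33; f(3) = -1*(-30) + 1*(15) + 2*(-33) = -21; iterating: f(3)=-21, f(4)=21, f(5)=-102, f(6)=81, f(7)=-141, f(8)=18, f(9)=3, f(10)=-267, f(11)=306, f(12)=-567, f(13)=339, f(14)=-294; answer -294

-294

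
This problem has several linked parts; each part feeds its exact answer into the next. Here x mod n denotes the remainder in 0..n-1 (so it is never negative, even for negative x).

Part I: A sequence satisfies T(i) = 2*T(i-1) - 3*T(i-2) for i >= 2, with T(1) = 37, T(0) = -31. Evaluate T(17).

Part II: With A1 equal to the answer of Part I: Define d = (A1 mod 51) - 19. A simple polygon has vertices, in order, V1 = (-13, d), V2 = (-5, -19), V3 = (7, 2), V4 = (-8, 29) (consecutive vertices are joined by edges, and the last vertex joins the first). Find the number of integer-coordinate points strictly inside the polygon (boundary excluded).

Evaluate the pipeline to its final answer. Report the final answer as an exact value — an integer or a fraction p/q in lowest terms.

453

Part I: T(2) = 2*(37) - 3*(-31) = 167; iterating: T(2)=167, T(3)=223, T(4)=-55, T(5)=-779, T(6)=-1393, T(7)=-449, T(8)=3281, T(9)=7909, T(10)=5975, T(11)=-11777, T(12)=-41479, T(13)=-47627, T(14)=29183, T(15)=201247, T(16)=314945, T(17)=26149; answer 26149
Part II: A1 = 26149; d = 18; cross terms: (-13*-19 - -5*18)=337, (-5*2 - 7*-19)=123, (7*29 - -8*2)=219, (-8*18 - -13*29)=233; twice the area = |912| = 912; area = 456; boundary points = 1 + 3 + 3 + 1 = 8; strictly interior points = area - boundary/2 + 1 = 453; answer 453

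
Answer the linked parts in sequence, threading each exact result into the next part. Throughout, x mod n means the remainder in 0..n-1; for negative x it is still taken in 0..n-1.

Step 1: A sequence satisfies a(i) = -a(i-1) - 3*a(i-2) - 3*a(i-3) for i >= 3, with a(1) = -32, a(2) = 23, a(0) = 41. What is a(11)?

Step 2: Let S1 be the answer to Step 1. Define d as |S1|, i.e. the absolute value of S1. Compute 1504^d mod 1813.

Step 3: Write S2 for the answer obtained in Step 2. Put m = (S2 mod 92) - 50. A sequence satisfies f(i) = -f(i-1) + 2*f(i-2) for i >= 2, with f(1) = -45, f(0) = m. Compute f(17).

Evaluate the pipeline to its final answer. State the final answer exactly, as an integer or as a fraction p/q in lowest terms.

Step 1: a(3) = -1*(23) - 3*(-32) - 3*(41) = -50; iterating: a(3)=-50, a(4)=77, a(5)=4, a(6)=-85, a(7)=-158, a(8)=401, a(9)=328, a(10)=-1057, a(11)=-1130; answer -1130
Step 2: S1 = -1130; d = 1130; squarings mod 1813: 1504^1=1504, 1504^2=1205, 1504^4=1625, 1504^8=897, 1504^16=1450, 1504^32=1233, 1504^64=995, 1504^128=127, 1504^256=1625, 1504^512=897, 1504^1024=1450; 1504^1130 = 1504^2 * 1504^8 * 1504^32 * 1504^64 * 1504^1024 = 876 (mod 1813); answer 876
Step 3: S2 = 876; m = -2; f(2) = -1*(-45) + 2*(-2) = 41; iterating: f(2)=41, f(3)=-131, f(4)=213, f(5)=-475, f(6)=901, f(7)=-1851, f(8)=3653, f(9)=-7355, f(10)=14661, f(11)=-29371, f(12)=58693, f(13)=-117435, f(14)=234821, f(15)=-469691, f(16)=939333, f(17)=-1878715; answer -1878715

-1878715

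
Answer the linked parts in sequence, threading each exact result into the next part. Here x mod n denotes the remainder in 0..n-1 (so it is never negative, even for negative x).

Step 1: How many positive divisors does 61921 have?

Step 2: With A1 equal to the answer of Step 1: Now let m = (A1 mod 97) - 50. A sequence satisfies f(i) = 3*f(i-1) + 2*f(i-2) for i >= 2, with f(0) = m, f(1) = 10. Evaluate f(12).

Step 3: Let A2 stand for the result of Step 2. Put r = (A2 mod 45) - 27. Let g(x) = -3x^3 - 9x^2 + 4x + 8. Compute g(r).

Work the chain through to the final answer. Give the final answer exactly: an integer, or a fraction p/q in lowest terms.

Step 1: 61921 = 19 * 3259; number of divisors = (1+1) * (1+1) = 4; answer 4
Step 2: A1 = 4; m = -46; f(2) = 3*(10) + 2*(-46) = -62; iterating: f(2)=-62, f(3)=-166, f(4)=-622, f(5)=-2198, f(6)=-7838, f(7)=-27910, f(8)=-99406, f(9)=-354038, f(10)=-1260926, f(11)=-4490854, f(12)=-15994414; answer -15994414
Step 3: A2 = -15994414; r = -1; -3*(-1)^3 - 9*(-1)^2 + 4*(-1)^1 + 8 = (3) + (-9) + (-4) + (8) = -2; answer -2

-2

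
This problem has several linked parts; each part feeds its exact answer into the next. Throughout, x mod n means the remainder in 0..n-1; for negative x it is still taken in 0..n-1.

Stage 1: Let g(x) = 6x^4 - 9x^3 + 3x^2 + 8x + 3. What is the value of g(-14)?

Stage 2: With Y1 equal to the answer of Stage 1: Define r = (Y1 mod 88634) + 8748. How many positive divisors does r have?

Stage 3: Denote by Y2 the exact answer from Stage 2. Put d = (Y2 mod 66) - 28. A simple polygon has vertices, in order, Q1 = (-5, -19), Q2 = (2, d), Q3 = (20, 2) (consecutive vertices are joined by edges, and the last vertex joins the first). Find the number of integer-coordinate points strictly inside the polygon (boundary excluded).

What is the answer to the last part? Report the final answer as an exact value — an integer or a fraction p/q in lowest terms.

157

Stage 1: 6*(-14)^4 - 9*(-14)^3 + 3*(-14)^2 + 8*(-14)^1 + 3 = (230496) + (24696) + (588) + (-112) + (3) = 255671; answer 255671
Stage 2: Y1 = 255671; r = 87151; 87151 is prime, so its only divisors are 1 and 87151; count = 2; answer 2
Stage 3: Y2 = 2; d = -26; cross terms: (-5*-26 - 2*-19)=168, (2*2 - 20*-26)=524, (20*-19 - -5*2)=-370; twice the area = |322| = 322; area = 161; boundary points = 7 + 2 + 1 = 10; strictly interior points = area - boundary/2 + 1 = 157; answer 157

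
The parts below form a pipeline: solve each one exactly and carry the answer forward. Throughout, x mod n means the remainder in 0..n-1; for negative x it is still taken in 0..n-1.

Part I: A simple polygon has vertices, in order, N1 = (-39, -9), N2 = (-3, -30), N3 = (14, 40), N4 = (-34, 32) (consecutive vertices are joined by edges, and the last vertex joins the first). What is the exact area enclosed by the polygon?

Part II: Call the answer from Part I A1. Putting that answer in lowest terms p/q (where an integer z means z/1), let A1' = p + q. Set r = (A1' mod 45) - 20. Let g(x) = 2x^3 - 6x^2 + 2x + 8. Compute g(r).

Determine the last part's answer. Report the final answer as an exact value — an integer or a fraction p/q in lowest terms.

Part I: cross terms: (-39*-30 - -3*-9)=1143, (-3*40 - 14*-30)=300, (14*32 - -34*40)=1808, (-34*-9 - -39*32)=1554; twice the area = |4805| = 4805; area = 4805/2; answer 4805/2
Part II: A1 = 4805/2; threaded value p + q = 4807; r = 17; 2*(17)^3 - 6*(17)^2 + 2*(17)^1 + 8 = (9826) + (-1734) + (34) + (8) = 8134; answer 8134

8134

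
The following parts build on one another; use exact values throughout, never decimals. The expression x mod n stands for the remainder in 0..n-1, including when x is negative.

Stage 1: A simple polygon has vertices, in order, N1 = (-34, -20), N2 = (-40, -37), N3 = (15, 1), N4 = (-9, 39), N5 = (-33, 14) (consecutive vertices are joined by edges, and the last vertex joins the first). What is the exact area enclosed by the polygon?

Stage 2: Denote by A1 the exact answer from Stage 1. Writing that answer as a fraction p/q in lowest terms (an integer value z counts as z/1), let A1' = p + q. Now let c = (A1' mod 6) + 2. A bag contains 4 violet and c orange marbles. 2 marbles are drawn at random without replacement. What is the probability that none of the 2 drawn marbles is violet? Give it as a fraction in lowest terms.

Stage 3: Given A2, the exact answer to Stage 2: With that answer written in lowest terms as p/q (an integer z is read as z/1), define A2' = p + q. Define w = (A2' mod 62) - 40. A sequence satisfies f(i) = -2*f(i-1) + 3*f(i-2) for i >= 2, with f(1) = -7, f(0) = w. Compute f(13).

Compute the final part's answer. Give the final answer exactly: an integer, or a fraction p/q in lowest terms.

Stage 1: cross terms: (-34*-37 - -40*-20)=458, (-40*1 - 15*-37)=515, (15*39 - -9*1)=594, (-9*14 - -33*39)=1161, (-33*-20 - -34*14)=1136; twice the area = |3864| = 3864; area = 1932; answer 1932
Stage 2: A1 = 1932; threaded value p + q = 1933; c = 3; total draws C(7,2) = 21; favorable C(3,2) = 3; P = 1/7; answer 1/7
Stage 3: A2 = 1/7; threaded value p + q = 8; w = -32; f(2) = -2*(-7) + 3*(-32) = -82; iterating: f(2)=-82, f(3)=143, f(4)=-532, f(5)=1493, f(6)=-4582, f(7)=13643, f(8)=-41032, f(9)=122993, f(10)=-369082, f(11)=1107143, f(12)=-3321532, f(13)=9964493; answer 9964493

9964493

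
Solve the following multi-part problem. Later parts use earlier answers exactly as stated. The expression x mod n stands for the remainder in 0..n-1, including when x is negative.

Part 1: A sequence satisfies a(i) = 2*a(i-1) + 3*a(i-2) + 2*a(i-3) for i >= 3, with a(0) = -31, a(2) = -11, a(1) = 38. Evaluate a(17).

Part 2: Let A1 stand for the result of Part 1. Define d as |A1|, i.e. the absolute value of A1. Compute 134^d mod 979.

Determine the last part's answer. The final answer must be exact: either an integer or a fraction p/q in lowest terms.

Part 1: a(3) = 2*(-11) + 3*(38) + 2*(-31) = 30; iterating: a(3)=30, a(4)=103, a(5)=274, a(6)=917, a(7)=2862, a(8)=9023, a(9)=28466, a(10)=89725, a(11)=282894, a(12)=891895, a(13)=2811922, a(14)=8865317, a(15)=27950190, a(16)=88120175, a(17)=277821554; answer 277821554
Part 2: A1 = 277821554; d = 277821554; squarings mod 979: 134^1=134, 134^2=334, 134^4=929, 134^8=542, 134^16=64, 134^32=180, 134^64=93, 134^128=817, 134^256=790, 134^512=477, 134^1024=401, 134^2048=245, 134^4096=306, 134^8192=631, 134^16384=687, 134^32768=91, 134^65536=449, 134^131072=906, 134^262144=434, 134^524288=388, 134^1048576=757, 134^2097152=334, 134^4194304=929, 134^8388608=542, 134^16777216=64, 134^33554432=180, 134^67108864=93, 134^134217728=817, 134^268435456=790; 134^277821554 = 134^2 * 134^16 * 134^32 * 134^64 * 134^2048 * 134^4096 * 134^8192 * 134^65536 * 134^131072 * 134^262144 * 134^524288 * 134^8388608 * 134^268435456 = 269 (mod 979); answer 269

269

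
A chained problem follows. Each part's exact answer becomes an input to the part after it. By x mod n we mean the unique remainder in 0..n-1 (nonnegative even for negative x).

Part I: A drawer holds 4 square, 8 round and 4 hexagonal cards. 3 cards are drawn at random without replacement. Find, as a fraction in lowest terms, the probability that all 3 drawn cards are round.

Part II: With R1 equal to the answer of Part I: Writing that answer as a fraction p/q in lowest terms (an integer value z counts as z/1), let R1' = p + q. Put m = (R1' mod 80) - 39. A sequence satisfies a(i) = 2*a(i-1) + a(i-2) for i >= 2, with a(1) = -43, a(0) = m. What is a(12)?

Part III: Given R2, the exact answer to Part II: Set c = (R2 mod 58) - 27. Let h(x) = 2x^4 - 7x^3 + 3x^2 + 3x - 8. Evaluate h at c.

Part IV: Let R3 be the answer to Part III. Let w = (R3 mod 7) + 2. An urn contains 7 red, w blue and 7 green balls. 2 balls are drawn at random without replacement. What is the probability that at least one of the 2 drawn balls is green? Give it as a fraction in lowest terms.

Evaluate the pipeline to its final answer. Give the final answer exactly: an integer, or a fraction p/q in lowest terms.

Part I: total draws C(16,3) = 560; favorable C(8,3) = 56; P = 1/10; answer 1/10
Part II: R1 = 1/10; threaded value p + q = 11; m = -28; a(2) = 2*(-43) + 1*(-28) = -114; iterating: a(2)=-114, a(3)=-271, a(4)=-656, a(5)=-1583, a(6)=-3822, a(7)=-9227, a(8)=-22276, a(9)=-53779, a(10)=-129834, a(11)=-313447, a(12)=-756728; answer -756728
Part III: R2 = -756728; c = 29; 2*(29)^4 - 7*(29)^3 + 3*(29)^2 + 3*(29)^1 - 8 = (1414562) + (-170723) + (2523) + (87) + (-8) = 1246441; answer 1246441
Part IV: R3 = 1246441; w = 2; total draws C(16,2) = 120; complement C(9,2) = 36; favorable 120 - 36 = 84; P = 7/10; answer 7/10

7/10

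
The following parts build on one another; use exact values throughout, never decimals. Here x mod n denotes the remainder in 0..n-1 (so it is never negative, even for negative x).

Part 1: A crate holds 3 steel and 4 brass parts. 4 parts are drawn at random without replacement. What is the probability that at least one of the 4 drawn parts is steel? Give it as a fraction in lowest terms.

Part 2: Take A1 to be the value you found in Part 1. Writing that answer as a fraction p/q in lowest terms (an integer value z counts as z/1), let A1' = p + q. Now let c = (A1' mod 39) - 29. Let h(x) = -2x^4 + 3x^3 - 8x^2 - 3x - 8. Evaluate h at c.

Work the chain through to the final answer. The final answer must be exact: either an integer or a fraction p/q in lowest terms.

Part 1: total draws C(7,4) = 35; complement C(4,4) = 1; favorable 35 - 1 = 34; P = 34/35; answer 34/35
Part 2: A1 = 34/35; threaded value p + q = 69; c = 1; -2*(1)^4 + 3*(1)^3 - 8*(1)^2 - 3*(1)^1 - 8 = (-2) + (3) + (-8) + (-3) + (-8) = -18; answer -18

-18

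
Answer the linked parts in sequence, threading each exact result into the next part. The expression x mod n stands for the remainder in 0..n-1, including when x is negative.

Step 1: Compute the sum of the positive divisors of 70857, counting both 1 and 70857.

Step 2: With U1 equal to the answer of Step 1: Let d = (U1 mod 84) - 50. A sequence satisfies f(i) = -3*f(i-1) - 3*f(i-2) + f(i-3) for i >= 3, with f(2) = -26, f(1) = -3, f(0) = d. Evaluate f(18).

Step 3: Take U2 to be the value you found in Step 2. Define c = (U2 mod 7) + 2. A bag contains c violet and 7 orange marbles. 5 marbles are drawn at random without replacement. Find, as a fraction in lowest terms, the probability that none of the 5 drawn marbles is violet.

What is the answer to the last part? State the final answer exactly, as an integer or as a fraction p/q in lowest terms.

1/6

Step 1: 70857 = 3^2 * 7873; sigma = (1 + 3 + 9) * (1 + 7873) = 13 * 7874 = 102362; answer 102362
Step 2: U1 = 102362; d = 0; f(3) = -3*(-26) - 3*(-3) + 1*(0) = 87; iterating: f(3)=87, f(4)=-186, f(5)=271, f(6)=-168, f(7)=-495, f(8)=2260, f(9)=-5463, f(10)=9114, f(11)=-8693, f(12)=-6726, f(13)=55371, f(14)=-154628, f(15)=291045, f(16)=-353880, f(17)=33877, f(18)=1251054; answer 1251054
Step 3: U2 = 1251054; c = 2; total draws C(9,5) = 126; favorable C(7,5) = 21; P = 1/6; answer 1/6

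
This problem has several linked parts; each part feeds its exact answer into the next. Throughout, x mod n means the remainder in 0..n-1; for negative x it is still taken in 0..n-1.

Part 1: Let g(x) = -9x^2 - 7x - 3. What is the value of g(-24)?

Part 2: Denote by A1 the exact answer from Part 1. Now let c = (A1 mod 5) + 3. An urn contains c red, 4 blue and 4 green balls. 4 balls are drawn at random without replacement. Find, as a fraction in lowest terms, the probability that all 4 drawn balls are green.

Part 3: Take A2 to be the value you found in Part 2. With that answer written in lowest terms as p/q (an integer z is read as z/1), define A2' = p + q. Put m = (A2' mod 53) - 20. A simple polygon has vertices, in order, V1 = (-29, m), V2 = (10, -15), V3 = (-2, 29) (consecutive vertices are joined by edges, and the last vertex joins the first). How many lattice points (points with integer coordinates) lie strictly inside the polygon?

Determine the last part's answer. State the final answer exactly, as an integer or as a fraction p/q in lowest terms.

Part 1: -9*(-24)^2 - 7*(-24)^1 - 3 = (-5184) + (168) + (-3) = -5019; answer -5019
Part 2: A1 = -5019; c = 4; total draws C(12,4) = 495; favorable C(4,4) = 1; P = 1/495; answer 1/495
Part 3: A2 = 1/495; threaded value p + q = 496; m = -1; cross terms: (-29*-15 - 10*-1)=445, (10*29 - -2*-15)=260, (-2*-1 - -29*29)=843; twice the area = |1548| = 1548; area = 774; boundary points = 1 + 4 + 3 = 8; strictly interior points = area - boundary/2 + 1 = 771; answer 771

771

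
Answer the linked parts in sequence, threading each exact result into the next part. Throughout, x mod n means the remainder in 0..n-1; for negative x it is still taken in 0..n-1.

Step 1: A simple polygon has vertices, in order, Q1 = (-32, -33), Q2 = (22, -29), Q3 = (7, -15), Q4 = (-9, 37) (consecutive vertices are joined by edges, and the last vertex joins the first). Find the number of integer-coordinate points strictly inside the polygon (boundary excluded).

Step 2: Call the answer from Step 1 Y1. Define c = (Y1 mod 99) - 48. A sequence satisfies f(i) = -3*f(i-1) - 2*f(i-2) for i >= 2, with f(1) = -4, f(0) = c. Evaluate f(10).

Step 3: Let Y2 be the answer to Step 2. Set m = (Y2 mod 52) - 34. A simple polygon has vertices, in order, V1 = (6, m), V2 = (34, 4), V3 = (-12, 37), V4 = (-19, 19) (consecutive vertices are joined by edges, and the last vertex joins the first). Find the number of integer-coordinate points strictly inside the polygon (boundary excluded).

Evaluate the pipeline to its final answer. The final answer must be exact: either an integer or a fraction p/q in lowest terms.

Step 1: cross terms: (-32*-29 - 22*-33)=1654, (22*-15 - 7*-29)=-127, (7*37 - -9*-15)=124, (-9*-33 - -32*37)=1481; twice the area = |3132| = 3132; area = 1566; boundary points = 2 + 1 + 4 + 1 = 8; strictly interior points = area - boundary/2 + 1 = 1563; answer 1563
Step 2: Y1 = 1563; c = 30; f(2) = -3*(-4) - 2*(30) = -48; iterating: f(2)=-48, f(3)=152, f(4)=-360, f(5)=776, f(6)=-1608, f(7)=3272, f(8)=-6600, f(9)=13256, f(10)=-26568; answer -26568
Step 3: Y2 = -26568; m = -30; cross terms: (6*4 - 34*-30)=1044, (34*37 - -12*4)=1306, (-12*19 - -19*37)=475, (-19*-30 - 6*19)=456; twice the area = |3281| = 3281; area = 3281/2; boundary points = 2 + 1 + 1 + 1 = 5; strictly interior points = area - boundary/2 + 1 = 1639; answer 1639

1639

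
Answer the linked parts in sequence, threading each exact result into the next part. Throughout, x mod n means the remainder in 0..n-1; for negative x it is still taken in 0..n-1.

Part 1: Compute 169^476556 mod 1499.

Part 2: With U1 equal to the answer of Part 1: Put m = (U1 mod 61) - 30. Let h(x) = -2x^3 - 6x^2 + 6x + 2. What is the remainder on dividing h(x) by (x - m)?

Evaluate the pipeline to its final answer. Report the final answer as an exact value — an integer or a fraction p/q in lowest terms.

-368

Part 1: squarings mod 1499: 169^1=169, 169^2=80, 169^4=404, 169^8=1324, 169^16=645, 169^32=802, 169^64=133, 169^128=1200, 169^256=960, 169^512=1214, 169^1024=279, 169^2048=1392, 169^4096=956, 169^8192=1045, 169^16384=753, 169^32768=387, 169^65536=1368, 169^131072=672, 169^262144=385; 169^476556 = 169^4 * 169^8 * 169^128 * 169^256 * 169^1024 * 169^16384 * 169^65536 * 169^131072 * 169^262144 = 706 (mod 1499); answer 706
Part 2: U1 = 706; m = 5; remainder = value at the root: -2*(5)^3 - 6*(5)^2 + 6*(5)^1 + 2 = (-250) + (-150) + (30) + (2) = -368; answer -368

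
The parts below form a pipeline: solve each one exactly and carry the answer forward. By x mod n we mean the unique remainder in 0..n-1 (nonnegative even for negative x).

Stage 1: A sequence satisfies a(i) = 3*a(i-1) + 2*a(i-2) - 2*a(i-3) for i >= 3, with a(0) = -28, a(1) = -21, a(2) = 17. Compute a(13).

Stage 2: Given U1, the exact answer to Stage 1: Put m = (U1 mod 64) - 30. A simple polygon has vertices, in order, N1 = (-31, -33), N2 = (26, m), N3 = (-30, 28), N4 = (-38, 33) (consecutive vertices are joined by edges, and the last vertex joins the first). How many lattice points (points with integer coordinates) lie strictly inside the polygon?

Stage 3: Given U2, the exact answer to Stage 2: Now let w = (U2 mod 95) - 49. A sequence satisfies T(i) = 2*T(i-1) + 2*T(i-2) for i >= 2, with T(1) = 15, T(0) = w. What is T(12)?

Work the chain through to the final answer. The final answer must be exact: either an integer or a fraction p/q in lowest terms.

Stage 1: a(3) = 3*(17) + 2*(-21) - 2*(-28) = 65; iterating: a(3)=65, a(4)=271, a(5)=909, a(6)=3139, a(7)=10693, a(8)=36539, a(9)=124725, a(10)=425867, a(11)=1453973, a(12)=4964203, a(13)=16948821; answer 16948821
Stage 2: U1 = 16948821; m = -9; cross terms: (-31*-9 - 26*-33)=1137, (26*28 - -30*-9)=458, (-30*33 - -38*28)=74, (-38*-33 - -31*33)=2277; twice the area = |3946| = 3946; area = 1973; boundary points = 3 + 1 + 1 + 1 = 6; strictly interior points = area - boundary/2 + 1 = 1971; answer 1971
Stage 3: U2 = 1971; w = 22; T(2) = 2*(15) + 2*(22) = 74; iterating: T(2)=74, T(3)=178, T(4)=504, T(5)=1364, T(6)=3736, T(7)=10200, T(8)=27872, T(9)=76144, T(10)=208032, T(11)=568352, T(12)=1552768; answer 1552768

1552768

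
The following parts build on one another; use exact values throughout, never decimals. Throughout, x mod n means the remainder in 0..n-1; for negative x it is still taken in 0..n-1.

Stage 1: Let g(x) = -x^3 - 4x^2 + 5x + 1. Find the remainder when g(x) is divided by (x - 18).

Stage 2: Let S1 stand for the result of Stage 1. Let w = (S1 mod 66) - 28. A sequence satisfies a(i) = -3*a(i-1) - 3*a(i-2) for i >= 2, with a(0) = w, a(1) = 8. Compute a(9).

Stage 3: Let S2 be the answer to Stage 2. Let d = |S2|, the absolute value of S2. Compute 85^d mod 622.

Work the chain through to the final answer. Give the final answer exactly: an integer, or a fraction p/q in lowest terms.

123

Stage 1: remainder = value at the root: -1*(18)^3 - 4*(18)^2 + 5*(18)^1 + 1 = (-5832) + (-1296) + (90) + (1) = -7037; answer -7037
Stage 2: S1 = -7037; w = -3; a(2) = -3*(8) - 3*(-3) = -15; iterating: a(2)=-15, a(3)=21, a(4)=-18, a(5)=-9, a(6)=81, a(7)=-216, a(8)=405, a(9)=-567; answer -567
Stage 3: S2 = -567; d = 567; squarings mod 622: 85^1=85, 85^2=383, 85^4=519, 85^8=35, 85^16=603, 85^32=361, 85^64=323, 85^128=455, 85^256=521, 85^512=249; 85^567 = 85^1 * 85^2 * 85^4 * 85^16 * 85^32 * 85^512 = 123 (mod 622); answer 123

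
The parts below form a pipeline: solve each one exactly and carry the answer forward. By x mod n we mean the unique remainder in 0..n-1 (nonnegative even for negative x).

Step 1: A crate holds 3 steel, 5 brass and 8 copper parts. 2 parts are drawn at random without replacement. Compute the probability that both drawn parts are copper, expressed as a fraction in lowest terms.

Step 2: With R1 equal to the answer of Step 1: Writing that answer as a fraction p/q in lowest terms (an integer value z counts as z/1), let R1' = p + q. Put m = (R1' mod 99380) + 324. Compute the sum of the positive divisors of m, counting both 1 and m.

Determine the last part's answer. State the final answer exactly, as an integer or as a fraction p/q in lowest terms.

381

Step 1: total draws C(16,2) = 120; favorable C(8,2) = 28; P = 7/30; answer 7/30
Step 2: R1 = 7/30; threaded value p + q = 37; m = 361; 361 = 19^2; sigma = (1 + 19 + 361) = 381; answer 381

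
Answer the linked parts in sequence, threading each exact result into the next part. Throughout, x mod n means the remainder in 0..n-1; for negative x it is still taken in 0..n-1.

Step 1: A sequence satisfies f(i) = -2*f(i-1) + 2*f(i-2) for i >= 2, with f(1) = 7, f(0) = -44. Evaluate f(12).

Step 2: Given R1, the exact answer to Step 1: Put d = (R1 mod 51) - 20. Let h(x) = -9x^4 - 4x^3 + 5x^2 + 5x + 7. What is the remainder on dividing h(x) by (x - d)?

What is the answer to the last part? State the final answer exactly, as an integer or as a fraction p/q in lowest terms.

-572233

Step 1: f(2) = -2*(7) + 2*(-44) = -102; iterating: f(2)=-102, f(3)=218, f(4)=-640, f(5)=1716, f(6)=-4712, f(7)=12856, f(8)=-35136, f(9)=95984, f(10)=-262240, f(11)=716448, f(12)=-1957376; answer -1957376
Step 2: R1 = -1957376; d = -16; remainder = value at the root: -9*(-16)^4 - 4*(-16)^3 + 5*(-16)^2 + 5*(-16)^1 + 7 = (-589824) + (16384) + (1280) + (-80) + (7) = -572233; answer -572233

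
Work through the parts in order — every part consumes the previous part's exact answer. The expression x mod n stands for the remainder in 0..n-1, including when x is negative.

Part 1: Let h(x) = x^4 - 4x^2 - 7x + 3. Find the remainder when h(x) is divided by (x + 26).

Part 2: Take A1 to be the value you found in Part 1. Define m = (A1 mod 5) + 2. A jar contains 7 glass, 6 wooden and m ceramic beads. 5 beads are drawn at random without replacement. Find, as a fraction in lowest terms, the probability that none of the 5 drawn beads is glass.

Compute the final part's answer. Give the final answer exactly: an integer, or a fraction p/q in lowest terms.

Part 1: remainder = value at the root: 1*(-26)^4 - 4*(-26)^2 - 7*(-26)^1 + 3 = (456976) + (-2704) + (182) + (3) = 454457; answer 454457
Part 2: A1 = 454457; m = 4; total draws C(17,5) = 6188; favorable C(10,5) = 252; P = 9/221; answer 9/221

9/221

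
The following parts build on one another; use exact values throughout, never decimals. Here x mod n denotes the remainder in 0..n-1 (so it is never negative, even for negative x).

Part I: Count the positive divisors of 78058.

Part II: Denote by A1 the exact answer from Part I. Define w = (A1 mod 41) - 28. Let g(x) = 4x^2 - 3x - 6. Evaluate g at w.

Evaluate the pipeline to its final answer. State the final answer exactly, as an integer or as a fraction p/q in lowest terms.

Part I: 78058 = 2 * 31 * 1259; number of divisors = (1+1) * (1+1) * (1+1) = 8; answer 8
Part II: A1 = 8; w = -20; 4*(-20)^2 - 3*(-20)^1 - 6 = (1600) + (60) + (-6) = 1654; answer 1654

1654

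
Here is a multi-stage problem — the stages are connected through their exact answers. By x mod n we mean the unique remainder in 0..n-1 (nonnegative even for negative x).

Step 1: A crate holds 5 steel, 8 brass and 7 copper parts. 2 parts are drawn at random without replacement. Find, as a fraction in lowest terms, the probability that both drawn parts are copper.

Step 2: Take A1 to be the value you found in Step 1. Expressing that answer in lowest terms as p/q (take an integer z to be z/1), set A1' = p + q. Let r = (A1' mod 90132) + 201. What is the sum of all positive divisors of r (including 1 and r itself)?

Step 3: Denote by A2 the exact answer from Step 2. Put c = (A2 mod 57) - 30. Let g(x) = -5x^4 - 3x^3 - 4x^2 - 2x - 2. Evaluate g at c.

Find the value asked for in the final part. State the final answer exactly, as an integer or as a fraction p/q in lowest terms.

-201126

Step 1: total draws C(20,2) = 190; favorable C(7,2) = 21; P = 21/190; answer 21/190
Step 2: A1 = 21/190; threaded value p + q = 211; r = 412; 412 = 2^2 * 103; sigma = (1 + 2 + 4) * (1 + 103) = 7 * 104 = 728; answer 728
Step 3: A2 = 728; c = 14; -5*(14)^4 - 3*(14)^3 - 4*(14)^2 - 2*(14)^1 - 2 = (-192080) + (-8232) + (-784) + (-28) + (-2) = -201126; answer -201126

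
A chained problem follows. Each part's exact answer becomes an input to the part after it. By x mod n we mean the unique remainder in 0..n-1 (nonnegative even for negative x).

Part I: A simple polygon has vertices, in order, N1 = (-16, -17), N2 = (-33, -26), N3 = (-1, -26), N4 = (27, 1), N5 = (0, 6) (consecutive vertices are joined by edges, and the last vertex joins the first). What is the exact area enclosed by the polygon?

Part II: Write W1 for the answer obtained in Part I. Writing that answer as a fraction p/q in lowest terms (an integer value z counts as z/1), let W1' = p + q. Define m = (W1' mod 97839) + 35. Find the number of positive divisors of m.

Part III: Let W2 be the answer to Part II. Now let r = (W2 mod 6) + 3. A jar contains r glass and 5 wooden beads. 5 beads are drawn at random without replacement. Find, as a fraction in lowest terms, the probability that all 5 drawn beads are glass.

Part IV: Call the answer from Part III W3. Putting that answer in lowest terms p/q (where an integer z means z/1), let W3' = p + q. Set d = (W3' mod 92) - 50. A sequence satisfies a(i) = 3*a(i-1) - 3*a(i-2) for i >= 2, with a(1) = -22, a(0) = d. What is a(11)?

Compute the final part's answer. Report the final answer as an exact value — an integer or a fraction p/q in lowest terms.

19197

Part I: cross terms: (-16*-26 - -33*-17)=-145, (-33*-26 - -1*-26)=832, (-1*1 - 27*-26)=701, (27*6 - 0*1)=162, (0*-17 - -16*6)=96; twice the area = |1646| = 1646; area = 823; answer 823
Part II: W1 = 823; threaded value p + q = 824; m = 859; 859 is prime, so its only divisors are 1 and 859; count = 2; answer 2
Part III: W2 = 2; r = 5; total draws C(10,5) = 252; favorable C(5,5) = 1; P = 1/252; answer 1/252
Part IV: W3 = 1/252; threaded value p + q = 253; d = 19; a(2) = 3*(-22) - 3*(19) = -123; iterating: a(2)=-123, a(3)=-303, a(4)=-540, a(5)=-711, a(6)=-513, a(7)=594, a(8)=3321, a(9)=8181, a(10)=14580, a(11)=19197; answer 19197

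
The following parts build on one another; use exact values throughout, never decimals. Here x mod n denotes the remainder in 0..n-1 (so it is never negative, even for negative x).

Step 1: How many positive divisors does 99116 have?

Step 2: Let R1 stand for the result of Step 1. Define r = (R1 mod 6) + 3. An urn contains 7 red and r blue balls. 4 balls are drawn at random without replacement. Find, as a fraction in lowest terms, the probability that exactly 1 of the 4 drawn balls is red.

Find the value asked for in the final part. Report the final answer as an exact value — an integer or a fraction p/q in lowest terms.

Step 1: 99116 = 2^2 * 71 * 349; number of divisors = (2+1) * (1+1) * (1+1) = 12; answer 12
Step 2: R1 = 12; r = 3; total draws C(10,4) = 210; favorable C(7,1)*C(3,3) = 7; P = 1/30; answer 1/30

1/30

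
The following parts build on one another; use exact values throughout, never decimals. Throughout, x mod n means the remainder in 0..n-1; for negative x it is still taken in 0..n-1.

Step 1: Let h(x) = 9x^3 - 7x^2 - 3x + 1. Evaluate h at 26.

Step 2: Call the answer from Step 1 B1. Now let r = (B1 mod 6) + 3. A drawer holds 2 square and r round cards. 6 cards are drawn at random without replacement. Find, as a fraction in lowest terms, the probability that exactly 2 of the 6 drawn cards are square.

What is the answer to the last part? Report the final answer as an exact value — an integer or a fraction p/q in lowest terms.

15/28

Step 1: 9*(26)^3 - 7*(26)^2 - 3*(26)^1 + 1 = (158184) + (-4732) + (-78) + (1) = 153375; answer 153375
Step 2: B1 = 153375; r = 6; total draws C(8,6) = 28; favorable C(2,2)*C(6,4) = 15; P = 15/28; answer 15/28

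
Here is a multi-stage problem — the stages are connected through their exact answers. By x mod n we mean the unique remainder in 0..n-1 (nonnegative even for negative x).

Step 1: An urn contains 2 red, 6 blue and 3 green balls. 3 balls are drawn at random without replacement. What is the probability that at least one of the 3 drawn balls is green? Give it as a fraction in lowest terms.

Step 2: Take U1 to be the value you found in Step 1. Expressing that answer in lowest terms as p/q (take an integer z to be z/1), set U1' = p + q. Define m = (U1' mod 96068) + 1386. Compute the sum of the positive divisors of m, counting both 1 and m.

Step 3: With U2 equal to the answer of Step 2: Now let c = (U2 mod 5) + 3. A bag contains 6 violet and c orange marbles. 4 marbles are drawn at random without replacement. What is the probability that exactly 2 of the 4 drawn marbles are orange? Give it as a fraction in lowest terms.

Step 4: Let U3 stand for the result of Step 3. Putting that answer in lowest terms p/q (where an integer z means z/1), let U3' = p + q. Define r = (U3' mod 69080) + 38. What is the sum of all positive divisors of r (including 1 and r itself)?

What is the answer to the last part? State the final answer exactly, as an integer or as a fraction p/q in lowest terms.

Step 1: total draws C(11,3) = 165; complement C(8,3) = 56; favorable 165 - 56 = 109; P = 109/165; answer 109/165
Step 2: U1 = 109/165; threaded value p + q = 274; m = 1660; 1660 = 2^2 * 5 * 83; sigma = (1 + 2 + 4) * (1 + 5) * (1 + 83) = 7 * 6 * 84 = 3528; answer 3528
Step 3: U2 = 3528; c = 6; total draws C(12,4) = 495; favorable C(6,2)*C(6,2) = 225; P = 5/11; answer 5/11
Step 4: U3 = 5/11; threaded value p + q = 16; r = 54; 54 = 2 * 3^3; sigma = (1 + 2) * (1 + 3 + 9 + 27) = 3 * 40 = 120; answer 120

120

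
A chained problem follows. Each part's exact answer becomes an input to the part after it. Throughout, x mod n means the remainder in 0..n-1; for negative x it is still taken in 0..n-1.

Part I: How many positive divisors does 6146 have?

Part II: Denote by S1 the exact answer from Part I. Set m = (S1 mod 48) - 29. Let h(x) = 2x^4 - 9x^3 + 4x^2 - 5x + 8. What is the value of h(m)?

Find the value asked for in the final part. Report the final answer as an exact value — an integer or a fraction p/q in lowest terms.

Part I: 6146 = 2 * 7 * 439; number of divisors = (1+1) * (1+1) * (1+1) = 8; answer 8
Part II: S1 = 8; m = -21; 2*(-21)^4 - 9*(-21)^3 + 4*(-21)^2 - 5*(-21)^1 + 8 = (388962) + (83349) + (1764) + (105) + (8) = 474188; answer 474188

474188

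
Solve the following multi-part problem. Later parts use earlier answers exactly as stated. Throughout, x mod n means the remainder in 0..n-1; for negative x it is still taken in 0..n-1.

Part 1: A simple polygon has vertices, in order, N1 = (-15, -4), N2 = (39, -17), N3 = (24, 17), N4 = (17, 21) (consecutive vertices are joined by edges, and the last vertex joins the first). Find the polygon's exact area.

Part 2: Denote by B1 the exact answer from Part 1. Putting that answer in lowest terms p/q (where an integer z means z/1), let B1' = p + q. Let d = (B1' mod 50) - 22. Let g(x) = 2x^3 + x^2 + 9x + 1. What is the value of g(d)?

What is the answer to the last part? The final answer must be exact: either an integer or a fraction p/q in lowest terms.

Part 1: cross terms: (-15*-17 - 39*-4)=411, (39*17 - 24*-17)=1071, (24*21 - 17*17)=215, (17*-4 - -15*21)=247; twice the area = |1944| = 1944; area = 972; answer 972
Part 2: B1 = 972; threaded value p + q = 973; d = 1; 2*(1)^3 + 1*(1)^2 + 9*(1)^1 + 1 = (2) + (1) + (9) + (1) = 13; answer 13

13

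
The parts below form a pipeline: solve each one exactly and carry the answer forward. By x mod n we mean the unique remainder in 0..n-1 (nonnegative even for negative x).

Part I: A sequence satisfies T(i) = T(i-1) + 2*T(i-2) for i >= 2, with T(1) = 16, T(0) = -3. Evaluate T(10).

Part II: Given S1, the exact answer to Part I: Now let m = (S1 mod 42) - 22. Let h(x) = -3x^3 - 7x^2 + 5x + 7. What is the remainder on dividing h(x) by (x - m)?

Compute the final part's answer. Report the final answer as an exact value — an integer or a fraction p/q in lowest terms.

Part I: T(2) = 1*(16) + 2*(-3) = 10; iterating: T(2)=10, T(3)=42, T(4)=62, T(5)=146, T(6)=270, T(7)=562, T(8)=1102, T(9)=2226, T(10)=4430; answer 4430
Part II: S1 = 4430; m = -2; remainder = value at the root: -3*(-2)^3 - 7*(-2)^2 + 5*(-2)^1 + 7 = (24) + (-28) + (-10) + (7) = -7; answer -7

-7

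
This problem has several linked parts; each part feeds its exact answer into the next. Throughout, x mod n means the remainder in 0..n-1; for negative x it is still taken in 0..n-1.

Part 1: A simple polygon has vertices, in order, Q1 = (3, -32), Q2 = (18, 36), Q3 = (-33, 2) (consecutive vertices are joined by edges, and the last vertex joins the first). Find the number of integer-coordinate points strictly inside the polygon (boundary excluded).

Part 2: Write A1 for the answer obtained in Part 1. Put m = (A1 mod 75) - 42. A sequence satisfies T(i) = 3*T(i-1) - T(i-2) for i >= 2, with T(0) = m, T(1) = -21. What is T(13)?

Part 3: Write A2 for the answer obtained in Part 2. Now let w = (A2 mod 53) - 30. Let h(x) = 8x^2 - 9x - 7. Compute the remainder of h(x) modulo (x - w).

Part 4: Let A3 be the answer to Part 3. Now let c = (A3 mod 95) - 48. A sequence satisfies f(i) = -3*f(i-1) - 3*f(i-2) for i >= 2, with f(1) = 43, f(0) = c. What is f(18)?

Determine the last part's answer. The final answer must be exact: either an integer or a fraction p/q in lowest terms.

393660

Part 1: cross terms: (3*36 - 18*-32)=684, (18*2 - -33*36)=1224, (-33*-32 - 3*2)=1050; twice the area = |2958| = 2958; area = 1479; boundary points = 1 + 17 + 2 = 20; strictly interior points = area - boundary/2 + 1 = 1470; answer 1470
Part 2: A1 = 1470; m = 3; T(2) = 3*(-21) - 1*(3) = -66; iterating: T(2)=-66, T(3)=-177, T(4)=-465, T(5)=-1218, T(6)=-3189, T(7)=-8349, T(8)=-21858, T(9)=-57225, T(10)=-149817, T(11)=-392226, T(12)=-1026861, T(13)=-2688357; answer -2688357
Part 3: A2 = -2688357; w = -15; remainder = value at the root: 8*(-15)^2 - 9*(-15)^1 - 7 = (1800) + (135) + (-7) = 1928; answer 1928
Part 4: A3 = 1928; c = -20; f(2) = -3*(43) - 3*(-20) = -69; iterating: f(2)=-69, f(3)=78, f(4)=-27, f(5)=-153, f(6)=540, f(7)=-1161, f(8)=1863, f(9)=-2106, f(10)=729, f(11)=4131, f(12)=-14580, f(13)=31347, f(14)=-50301, f(15)=56862, f(16)=-19683, f(17)=-111537, f(18)=393660; answer 393660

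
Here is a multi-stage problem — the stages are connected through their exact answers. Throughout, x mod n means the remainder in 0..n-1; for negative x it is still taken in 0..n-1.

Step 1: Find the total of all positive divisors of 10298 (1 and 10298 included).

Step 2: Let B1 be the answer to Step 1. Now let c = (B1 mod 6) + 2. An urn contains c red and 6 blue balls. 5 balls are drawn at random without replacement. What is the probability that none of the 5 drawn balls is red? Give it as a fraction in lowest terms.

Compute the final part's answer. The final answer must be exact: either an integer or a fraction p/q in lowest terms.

3/28

Step 1: 10298 = 2 * 19 * 271; sigma = (1 + 2) * (1 + 19) * (1 + 271) = 3 * 20 * 272 = 16320; answer 16320
Step 2: B1 = 16320; c = 2; total draws C(8,5) = 56; favorable C(6,5) = 6; P = 3/28; answer 3/28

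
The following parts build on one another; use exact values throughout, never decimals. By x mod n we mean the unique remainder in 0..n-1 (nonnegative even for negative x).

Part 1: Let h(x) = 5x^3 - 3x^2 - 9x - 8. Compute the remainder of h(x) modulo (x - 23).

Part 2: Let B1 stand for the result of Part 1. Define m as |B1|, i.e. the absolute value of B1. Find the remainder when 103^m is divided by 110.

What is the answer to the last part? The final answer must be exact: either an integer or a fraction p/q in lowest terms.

Part 1: remainder = value at the root: 5*(23)^3 - 3*(23)^2 - 9*(23)^1 - 8 = (60835) + (-1587) + (-207) + (-8) = 59033; answer 59033
Part 2: B1 = 59033; m = 59033; squarings mod 110: 103^1=103, 103^2=49, 103^4=91, 103^8=31, 103^16=81, 103^32=71, 103^64=91, 103^128=31, 103^256=81, 103^512=71, 103^1024=91, 103^2048=31, 103^4096=81, 103^8192=71, 103^16384=91, 103^32768=31; 103^59033 = 103^1 * 103^8 * 103^16 * 103^128 * 103^512 * 103^1024 * 103^8192 * 103^16384 * 103^32768 = 53 (mod 110); answer 53

53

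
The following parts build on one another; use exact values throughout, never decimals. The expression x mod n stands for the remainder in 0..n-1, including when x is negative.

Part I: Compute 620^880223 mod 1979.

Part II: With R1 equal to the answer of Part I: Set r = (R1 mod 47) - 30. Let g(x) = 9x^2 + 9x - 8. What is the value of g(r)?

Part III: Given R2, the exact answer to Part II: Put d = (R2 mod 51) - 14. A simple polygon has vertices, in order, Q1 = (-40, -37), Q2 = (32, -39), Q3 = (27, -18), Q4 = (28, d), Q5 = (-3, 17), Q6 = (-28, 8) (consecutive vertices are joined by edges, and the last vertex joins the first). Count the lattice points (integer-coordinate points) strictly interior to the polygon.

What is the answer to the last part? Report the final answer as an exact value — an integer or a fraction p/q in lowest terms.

2896

Part I: squarings mod 1979: 620^1=620, 620^2=474, 620^4=1049, 620^8=77, 620^16=1971, 620^32=64, 620^64=138, 620^128=1233, 620^256=417, 620^512=1716, 620^1024=1883, 620^2048=1300, 620^4096=1913, 620^8192=398, 620^16384=84, 620^32768=1119, 620^65536=1433, 620^131072=1266, 620^262144=1745, 620^524288=1323; 620^880223 = 620^1 * 620^2 * 620^4 * 620^8 * 620^16 * 620^64 * 620^512 * 620^1024 * 620^2048 * 620^8192 * 620^16384 * 620^65536 * 620^262144 * 620^524288 = 665 (mod 1979); answer 665
Part II: R1 = 665; r = -23; 9*(-23)^2 + 9*(-23)^1 - 8 = (4761) + (-207) + (-8) = 4546; answer 4546
Part III: R2 = 4546; d = -7; cross terms: (-40*-39 - 32*-37)=2744, (32*-18 - 27*-39)=477, (27*-7 - 28*-18)=315, (28*17 - -3*-7)=455, (-3*8 - -28*17)=452, (-28*-37 - -40*8)=1356; twice the area = |5799| = 5799; area = 5799/2; boundary points = 2 + 1 + 1 + 1 + 1 + 3 = 9; strictly interior points = area - boundary/2 + 1 = 2896; answer 2896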